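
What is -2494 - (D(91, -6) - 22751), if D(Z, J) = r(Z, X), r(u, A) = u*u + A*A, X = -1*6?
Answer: 11940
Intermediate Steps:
X = -6
r(u, A) = A² + u² (r(u, A) = u² + A² = A² + u²)
D(Z, J) = 36 + Z² (D(Z, J) = (-6)² + Z² = 36 + Z²)
-2494 - (D(91, -6) - 22751) = -2494 - ((36 + 91²) - 22751) = -2494 - ((36 + 8281) - 22751) = -2494 - (8317 - 22751) = -2494 - 1*(-14434) = -2494 + 14434 = 11940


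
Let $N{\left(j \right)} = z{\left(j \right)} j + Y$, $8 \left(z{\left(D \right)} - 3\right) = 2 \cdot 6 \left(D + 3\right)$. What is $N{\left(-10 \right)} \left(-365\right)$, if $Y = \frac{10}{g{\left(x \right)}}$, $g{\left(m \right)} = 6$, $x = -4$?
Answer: $- \frac{83950}{3} \approx -27983.0$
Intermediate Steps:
$z{\left(D \right)} = \frac{15}{2} + \frac{3 D}{2}$ ($z{\left(D \right)} = 3 + \frac{2 \cdot 6 \left(D + 3\right)}{8} = 3 + \frac{12 \left(3 + D\right)}{8} = 3 + \frac{36 + 12 D}{8} = 3 + \left(\frac{9}{2} + \frac{3 D}{2}\right) = \frac{15}{2} + \frac{3 D}{2}$)
$Y = \frac{5}{3}$ ($Y = \frac{10}{6} = 10 \cdot \frac{1}{6} = \frac{5}{3} \approx 1.6667$)
$N{\left(j \right)} = \frac{5}{3} + j \left(\frac{15}{2} + \frac{3 j}{2}\right)$ ($N{\left(j \right)} = \left(\frac{15}{2} + \frac{3 j}{2}\right) j + \frac{5}{3} = j \left(\frac{15}{2} + \frac{3 j}{2}\right) + \frac{5}{3} = \frac{5}{3} + j \left(\frac{15}{2} + \frac{3 j}{2}\right)$)
$N{\left(-10 \right)} \left(-365\right) = \left(\frac{5}{3} + \frac{3}{2} \left(-10\right) \left(5 - 10\right)\right) \left(-365\right) = \left(\frac{5}{3} + \frac{3}{2} \left(-10\right) \left(-5\right)\right) \left(-365\right) = \left(\frac{5}{3} + 75\right) \left(-365\right) = \frac{230}{3} \left(-365\right) = - \frac{83950}{3}$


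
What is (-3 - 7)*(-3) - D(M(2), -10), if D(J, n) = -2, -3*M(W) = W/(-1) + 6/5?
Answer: 32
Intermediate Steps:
M(W) = -⅖ + W/3 (M(W) = -(W/(-1) + 6/5)/3 = -(W*(-1) + 6*(⅕))/3 = -(-W + 6/5)/3 = -(6/5 - W)/3 = -⅖ + W/3)
(-3 - 7)*(-3) - D(M(2), -10) = (-3 - 7)*(-3) - 1*(-2) = -10*(-3) + 2 = 30 + 2 = 32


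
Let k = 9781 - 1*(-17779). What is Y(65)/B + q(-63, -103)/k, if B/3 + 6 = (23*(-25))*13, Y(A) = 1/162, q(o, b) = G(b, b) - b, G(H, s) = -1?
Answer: 92705143/25050427740 ≈ 0.0037007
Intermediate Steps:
q(o, b) = -1 - b
Y(A) = 1/162
B = -22443 (B = -18 + 3*((23*(-25))*13) = -18 + 3*(-575*13) = -18 + 3*(-7475) = -18 - 22425 = -22443)
k = 27560 (k = 9781 + 17779 = 27560)
Y(65)/B + q(-63, -103)/k = (1/162)/(-22443) + (-1 - 1*(-103))/27560 = (1/162)*(-1/22443) + (-1 + 103)*(1/27560) = -1/3635766 + 102*(1/27560) = -1/3635766 + 51/13780 = 92705143/25050427740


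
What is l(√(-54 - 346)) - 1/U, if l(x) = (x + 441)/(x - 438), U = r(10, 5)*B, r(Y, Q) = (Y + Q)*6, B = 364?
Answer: -121441237/121113720 - 4395*I/48061 ≈ -1.0027 - 0.091446*I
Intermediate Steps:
r(Y, Q) = 6*Q + 6*Y (r(Y, Q) = (Q + Y)*6 = 6*Q + 6*Y)
U = 32760 (U = (6*5 + 6*10)*364 = (30 + 60)*364 = 90*364 = 32760)
l(x) = (441 + x)/(-438 + x)
l(√(-54 - 346)) - 1/U = (441 + √(-54 - 346))/(-438 + √(-54 - 346)) - 1/32760 = (441 + √(-400))/(-438 + √(-400)) - 1*1/32760 = (441 + 20*I)/(-438 + 20*I) - 1/32760 = ((-438 - 20*I)/192244)*(441 + 20*I) - 1/32760 = (-438 - 20*I)*(441 + 20*I)/192244 - 1/32760 = -1/32760 + (-438 - 20*I)*(441 + 20*I)/192244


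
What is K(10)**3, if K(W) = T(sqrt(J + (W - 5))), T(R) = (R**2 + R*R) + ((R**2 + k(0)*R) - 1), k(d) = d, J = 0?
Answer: 2744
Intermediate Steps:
T(R) = -1 + 3*R**2 (T(R) = (R**2 + R*R) + ((R**2 + 0*R) - 1) = (R**2 + R**2) + ((R**2 + 0) - 1) = 2*R**2 + (R**2 - 1) = 2*R**2 + (-1 + R**2) = -1 + 3*R**2)
K(W) = -16 + 3*W (K(W) = -1 + 3*(sqrt(0 + (W - 5)))**2 = -1 + 3*(sqrt(0 + (-5 + W)))**2 = -1 + 3*(sqrt(-5 + W))**2 = -1 + 3*(-5 + W) = -1 + (-15 + 3*W) = -16 + 3*W)
K(10)**3 = (-16 + 3*10)**3 = (-16 + 30)**3 = 14**3 = 2744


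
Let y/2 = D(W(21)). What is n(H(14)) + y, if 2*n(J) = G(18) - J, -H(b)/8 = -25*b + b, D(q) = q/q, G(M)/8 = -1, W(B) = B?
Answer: -1346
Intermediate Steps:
G(M) = -8 (G(M) = 8*(-1) = -8)
D(q) = 1
H(b) = 192*b (H(b) = -8*(-25*b + b) = -(-192)*b = 192*b)
y = 2 (y = 2*1 = 2)
n(J) = -4 - J/2 (n(J) = (-8 - J)/2 = -4 - J/2)
n(H(14)) + y = (-4 - 96*14) + 2 = (-4 - ½*2688) + 2 = (-4 - 1344) + 2 = -1348 + 2 = -1346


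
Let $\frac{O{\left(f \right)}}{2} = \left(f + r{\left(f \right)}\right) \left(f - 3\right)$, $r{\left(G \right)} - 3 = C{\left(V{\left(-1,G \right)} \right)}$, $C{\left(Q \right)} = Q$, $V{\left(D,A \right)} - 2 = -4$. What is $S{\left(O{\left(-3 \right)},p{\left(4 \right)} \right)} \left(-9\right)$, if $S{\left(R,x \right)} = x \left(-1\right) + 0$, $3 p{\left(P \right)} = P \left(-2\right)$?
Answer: $-24$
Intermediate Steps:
$V{\left(D,A \right)} = -2$ ($V{\left(D,A \right)} = 2 - 4 = -2$)
$r{\left(G \right)} = 1$ ($r{\left(G \right)} = 3 - 2 = 1$)
$p{\left(P \right)} = - \frac{2 P}{3}$ ($p{\left(P \right)} = \frac{P \left(-2\right)}{3} = \frac{\left(-2\right) P}{3} = - \frac{2 P}{3}$)
$O{\left(f \right)} = 2 \left(1 + f\right) \left(-3 + f\right)$ ($O{\left(f \right)} = 2 \left(f + 1\right) \left(f - 3\right) = 2 \left(1 + f\right) \left(-3 + f\right)$)
$S{\left(R,x \right)} = - x$ ($S{\left(R,x \right)} = - x + 0 = - x$)
$S{\left(O{\left(-3 \right)},p{\left(4 \right)} \right)} \left(-9\right) = - \frac{\left(-2\right) 4}{3} \left(-9\right) = \left(-1\right) \left(- \frac{8}{3}\right) \left(-9\right) = \frac{8}{3} \left(-9\right) = -24$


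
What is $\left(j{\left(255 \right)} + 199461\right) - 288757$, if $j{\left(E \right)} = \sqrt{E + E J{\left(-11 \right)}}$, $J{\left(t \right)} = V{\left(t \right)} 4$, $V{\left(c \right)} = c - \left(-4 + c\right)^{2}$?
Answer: $-89296 + i \sqrt{240465} \approx -89296.0 + 490.37 i$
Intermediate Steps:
$J{\left(t \right)} = - 4 \left(-4 + t\right)^{2} + 4 t$ ($J{\left(t \right)} = \left(t - \left(-4 + t\right)^{2}\right) 4 = - 4 \left(-4 + t\right)^{2} + 4 t$)
$j{\left(E \right)} = \sqrt{943} \sqrt{- E}$ ($j{\left(E \right)} = \sqrt{E + E \left(- 4 \left(-4 - 11\right)^{2} + 4 \left(-11\right)\right)} = \sqrt{E + E \left(- 4 \left(-15\right)^{2} - 44\right)} = \sqrt{E + E \left(\left(-4\right) 225 - 44\right)} = \sqrt{E + E \left(-900 - 44\right)} = \sqrt{E + E \left(-944\right)} = \sqrt{E - 944 E} = \sqrt{- 943 E} = \sqrt{943} \sqrt{- E}$)
$\left(j{\left(255 \right)} + 199461\right) - 288757 = \left(\sqrt{943} \sqrt{\left(-1\right) 255} + 199461\right) - 288757 = \left(\sqrt{943} \sqrt{-255} + 199461\right) - 288757 = \left(\sqrt{943} i \sqrt{255} + 199461\right) - 288757 = \left(i \sqrt{240465} + 199461\right) - 288757 = \left(199461 + i \sqrt{240465}\right) - 288757 = -89296 + i \sqrt{240465}$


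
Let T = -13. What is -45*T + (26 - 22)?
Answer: 589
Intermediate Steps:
-45*T + (26 - 22) = -45*(-13) + (26 - 22) = 585 + 4 = 589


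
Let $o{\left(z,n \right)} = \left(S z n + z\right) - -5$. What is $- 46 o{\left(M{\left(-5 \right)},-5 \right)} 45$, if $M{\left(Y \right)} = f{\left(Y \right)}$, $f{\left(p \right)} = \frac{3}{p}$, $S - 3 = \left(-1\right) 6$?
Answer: $9522$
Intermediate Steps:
$S = -3$ ($S = 3 - 6 = -3$)
$M{\left(Y \right)} = \frac{3}{Y}$
$o{\left(z,n \right)} = 5 + z - 3 n z$ ($o{\left(z,n \right)} = \left(- 3 z n + z\right) - -5 = \left(- 3 n z + z\right) + 5 = \left(z - 3 n z\right) + 5 = 5 + z - 3 n z$)
$- 46 o{\left(M{\left(-5 \right)},-5 \right)} 45 = - 46 \left(5 + \frac{3}{-5} - - 15 \frac{3}{-5}\right) 45 = - 46 \left(5 + 3 \left(- \frac{1}{5}\right) - - 15 \cdot 3 \left(- \frac{1}{5}\right)\right) 45 = - 46 \left(5 - \frac{3}{5} - \left(-15\right) \left(- \frac{3}{5}\right)\right) 45 = - 46 \left(5 - \frac{3}{5} - 9\right) 45 = \left(-46\right) \left(- \frac{23}{5}\right) 45 = \frac{1058}{5} \cdot 45 = 9522$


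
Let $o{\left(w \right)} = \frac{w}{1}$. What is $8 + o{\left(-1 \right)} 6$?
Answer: $2$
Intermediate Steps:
$o{\left(w \right)} = w$ ($o{\left(w \right)} = w 1 = w$)
$8 + o{\left(-1 \right)} 6 = 8 - 6 = 2$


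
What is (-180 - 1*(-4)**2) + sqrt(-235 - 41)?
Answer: -196 + 2*I*sqrt(69) ≈ -196.0 + 16.613*I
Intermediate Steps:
(-180 - 1*(-4)**2) + sqrt(-235 - 41) = (-180 - 1*16) + sqrt(-276) = (-180 - 16) + 2*I*sqrt(69) = -196 + 2*I*sqrt(69)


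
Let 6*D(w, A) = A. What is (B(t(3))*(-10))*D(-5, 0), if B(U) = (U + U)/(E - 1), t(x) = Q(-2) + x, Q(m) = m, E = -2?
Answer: 0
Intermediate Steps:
D(w, A) = A/6
t(x) = -2 + x
B(U) = -2*U/3 (B(U) = (U + U)/(-2 - 1) = (2*U)/(-3) = (2*U)*(-⅓) = -2*U/3)
(B(t(3))*(-10))*D(-5, 0) = (-2*(-2 + 3)/3*(-10))*((⅙)*0) = (-⅔*1*(-10))*0 = -⅔*(-10)*0 = (20/3)*0 = 0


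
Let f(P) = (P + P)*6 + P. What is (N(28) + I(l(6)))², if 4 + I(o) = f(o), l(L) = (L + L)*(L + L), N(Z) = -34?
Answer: 3363556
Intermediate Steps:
l(L) = 4*L² (l(L) = (2*L)*(2*L) = 4*L²)
f(P) = 13*P (f(P) = (2*P)*6 + P = 12*P + P = 13*P)
I(o) = -4 + 13*o
(N(28) + I(l(6)))² = (-34 + (-4 + 13*(4*6²)))² = (-34 + (-4 + 13*(4*36)))² = (-34 + (-4 + 13*144))² = (-34 + (-4 + 1872))² = (-34 + 1868)² = 1834² = 3363556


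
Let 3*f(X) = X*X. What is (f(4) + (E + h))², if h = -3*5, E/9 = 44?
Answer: 1343281/9 ≈ 1.4925e+5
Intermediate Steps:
f(X) = X²/3 (f(X) = (X*X)/3 = X²/3)
E = 396 (E = 9*44 = 396)
h = -15
(f(4) + (E + h))² = ((⅓)*4² + (396 - 15))² = ((⅓)*16 + 381)² = (16/3 + 381)² = (1159/3)² = 1343281/9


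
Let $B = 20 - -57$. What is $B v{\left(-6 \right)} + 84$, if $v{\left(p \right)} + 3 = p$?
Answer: $-609$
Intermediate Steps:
$v{\left(p \right)} = -3 + p$
$B = 77$ ($B = 20 + 57 = 77$)
$B v{\left(-6 \right)} + 84 = 77 \left(-3 - 6\right) + 84 = 77 \left(-9\right) + 84 = -693 + 84 = -609$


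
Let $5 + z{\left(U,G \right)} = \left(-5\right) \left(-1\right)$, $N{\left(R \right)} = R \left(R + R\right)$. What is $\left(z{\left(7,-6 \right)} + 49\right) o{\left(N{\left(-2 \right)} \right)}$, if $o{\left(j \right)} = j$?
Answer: $392$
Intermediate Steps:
$N{\left(R \right)} = 2 R^{2}$ ($N{\left(R \right)} = R 2 R = 2 R^{2}$)
$z{\left(U,G \right)} = 0$ ($z{\left(U,G \right)} = -5 - -5 = -5 + 5 = 0$)
$\left(z{\left(7,-6 \right)} + 49\right) o{\left(N{\left(-2 \right)} \right)} = \left(0 + 49\right) 2 \left(-2\right)^{2} = 49 \cdot 2 \cdot 4 = 49 \cdot 8 = 392$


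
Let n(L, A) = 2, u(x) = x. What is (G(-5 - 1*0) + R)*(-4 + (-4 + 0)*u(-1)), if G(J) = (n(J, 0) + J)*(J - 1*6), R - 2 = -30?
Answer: 0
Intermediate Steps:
R = -28 (R = 2 - 30 = -28)
G(J) = (-6 + J)*(2 + J) (G(J) = (2 + J)*(J - 1*6) = (2 + J)*(J - 6) = (2 + J)*(-6 + J) = (-6 + J)*(2 + J))
(G(-5 - 1*0) + R)*(-4 + (-4 + 0)*u(-1)) = ((-12 + (-5 - 1*0)**2 - 4*(-5 - 1*0)) - 28)*(-4 + (-4 + 0)*(-1)) = ((-12 + (-5 + 0)**2 - 4*(-5 + 0)) - 28)*(-4 - 4*(-1)) = ((-12 + (-5)**2 - 4*(-5)) - 28)*(-4 + 4) = ((-12 + 25 + 20) - 28)*0 = (33 - 28)*0 = 5*0 = 0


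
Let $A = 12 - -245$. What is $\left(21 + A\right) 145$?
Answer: $40310$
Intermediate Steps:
$A = 257$ ($A = 12 + 245 = 257$)
$\left(21 + A\right) 145 = \left(21 + 257\right) 145 = 278 \cdot 145 = 40310$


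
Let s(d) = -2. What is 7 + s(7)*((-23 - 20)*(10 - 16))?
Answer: -509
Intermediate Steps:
7 + s(7)*((-23 - 20)*(10 - 16)) = 7 - 2*(-23 - 20)*(10 - 16) = 7 - (-86)*(-6) = 7 - 2*258 = 7 - 516 = -509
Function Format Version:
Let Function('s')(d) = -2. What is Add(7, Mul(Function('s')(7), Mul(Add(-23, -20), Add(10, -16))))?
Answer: -509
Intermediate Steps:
Add(7, Mul(Function('s')(7), Mul(Add(-23, -20), Add(10, -16)))) = Add(7, Mul(-2, Mul(Add(-23, -20), Add(10, -16)))) = Add(7, Mul(-2, Mul(-43, -6))) = Add(7, Mul(-2, 258)) = Add(7, -516) = -509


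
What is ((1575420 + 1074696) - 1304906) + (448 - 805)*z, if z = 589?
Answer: 1134937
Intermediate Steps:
((1575420 + 1074696) - 1304906) + (448 - 805)*z = ((1575420 + 1074696) - 1304906) + (448 - 805)*589 = (2650116 - 1304906) - 357*589 = 1345210 - 210273 = 1134937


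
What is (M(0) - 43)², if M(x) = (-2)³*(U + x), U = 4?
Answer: 5625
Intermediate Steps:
M(x) = -32 - 8*x (M(x) = (-2)³*(4 + x) = -8*(4 + x) = -32 - 8*x)
(M(0) - 43)² = ((-32 - 8*0) - 43)² = ((-32 + 0) - 43)² = (-32 - 43)² = (-75)² = 5625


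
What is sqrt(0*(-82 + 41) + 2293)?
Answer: sqrt(2293) ≈ 47.885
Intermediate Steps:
sqrt(0*(-82 + 41) + 2293) = sqrt(0*(-41) + 2293) = sqrt(0 + 2293) = sqrt(2293)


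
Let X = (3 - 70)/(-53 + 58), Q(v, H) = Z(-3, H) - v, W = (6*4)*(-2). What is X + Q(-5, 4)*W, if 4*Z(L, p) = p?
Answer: -1507/5 ≈ -301.40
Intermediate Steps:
Z(L, p) = p/4
W = -48 (W = 24*(-2) = -48)
Q(v, H) = -v + H/4 (Q(v, H) = H/4 - v = -v + H/4)
X = -67/5 ≈ -13.400
X + Q(-5, 4)*W = -67/5 + (-1*(-5) + (1/4)*4)*(-48) = -67/5 + (5 + 1)*(-48) = -67/5 + 6*(-48) = -67/5 - 288 = -1507/5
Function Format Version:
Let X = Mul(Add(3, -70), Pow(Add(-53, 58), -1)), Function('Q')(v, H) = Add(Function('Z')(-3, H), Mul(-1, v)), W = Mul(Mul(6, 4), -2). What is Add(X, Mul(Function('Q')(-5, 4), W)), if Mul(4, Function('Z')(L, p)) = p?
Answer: Rational(-1507, 5) ≈ -301.40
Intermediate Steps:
Function('Z')(L, p) = Mul(Rational(1, 4), p)
W = -48 (W = Mul(24, -2) = -48)
Function('Q')(v, H) = Add(Mul(-1, v), Mul(Rational(1, 4), H)) (Function('Q')(v, H) = Add(Mul(Rational(1, 4), H), Mul(-1, v)) = Add(Mul(-1, v), Mul(Rational(1, 4), H)))
X = Rational(-67, 5) (X = Mul(-67, Pow(5, -1)) = Mul(-67, Rational(1, 5)) = Rational(-67, 5) ≈ -13.400)
Add(X, Mul(Function('Q')(-5, 4), W)) = Add(Rational(-67, 5), Mul(Add(Mul(-1, -5), Mul(Rational(1, 4), 4)), -48)) = Add(Rational(-67, 5), Mul(Add(5, 1), -48)) = Add(Rational(-67, 5), Mul(6, -48)) = Add(Rational(-67, 5), -288) = Rational(-1507, 5)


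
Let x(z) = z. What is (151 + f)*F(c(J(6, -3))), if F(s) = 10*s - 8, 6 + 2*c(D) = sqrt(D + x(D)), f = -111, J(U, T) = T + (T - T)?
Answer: -1520 + 200*I*sqrt(6) ≈ -1520.0 + 489.9*I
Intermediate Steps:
J(U, T) = T (J(U, T) = T + 0 = T)
c(D) = -3 + sqrt(2)*sqrt(D)/2 (c(D) = -3 + sqrt(D + D)/2 = -3 + sqrt(2*D)/2 = -3 + (sqrt(2)*sqrt(D))/2 = -3 + sqrt(2)*sqrt(D)/2)
F(s) = -8 + 10*s
(151 + f)*F(c(J(6, -3))) = (151 - 111)*(-8 + 10*(-3 + sqrt(2)*sqrt(-3)/2)) = 40*(-8 + 10*(-3 + sqrt(2)*(I*sqrt(3))/2)) = 40*(-8 + 10*(-3 + I*sqrt(6)/2)) = 40*(-8 + (-30 + 5*I*sqrt(6))) = 40*(-38 + 5*I*sqrt(6)) = -1520 + 200*I*sqrt(6)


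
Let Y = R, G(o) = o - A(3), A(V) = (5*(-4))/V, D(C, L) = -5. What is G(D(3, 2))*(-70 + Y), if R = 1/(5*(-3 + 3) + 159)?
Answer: -55645/477 ≈ -116.66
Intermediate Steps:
R = 1/159 (R = 1/(5*0 + 159) = 1/(0 + 159) = 1/159 ≈ 0.0062893)
A(V) = -20/V
G(o) = 20/3 + o (G(o) = o - (-20)/3 = o - 1*(-20/3) = o + 20/3 = 20/3 + o)
Y = 1/159 ≈ 0.0062893
G(D(3, 2))*(-70 + Y) = (20/3 - 5)*(-70 + 1/159) = (5/3)*(-11129/159) = -55645/477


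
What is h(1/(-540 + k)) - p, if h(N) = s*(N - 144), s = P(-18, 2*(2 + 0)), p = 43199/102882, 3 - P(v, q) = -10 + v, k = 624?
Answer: -494598977/110796 ≈ -4464.0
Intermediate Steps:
P(v, q) = 13 - v (P(v, q) = 3 - (-10 + v) = 3 + (10 - v) = 13 - v)
p = 3323/7914 (p = 43199*(1/102882) = 3323/7914 ≈ 0.41989)
s = 31 (s = 13 - 1*(-18) = 13 + 18 = 31)
h(N) = -4464 + 31*N (h(N) = 31*(N - 144) = 31*(-144 + N) = -4464 + 31*N)
h(1/(-540 + k)) - p = (-4464 + 31/(-540 + 624)) - 1*3323/7914 = (-4464 + 31/84) - 3323/7914 = -374945/84 - 3323/7914 = -494598977/110796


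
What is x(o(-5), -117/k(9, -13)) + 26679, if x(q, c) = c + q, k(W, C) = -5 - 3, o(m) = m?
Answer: 213509/8 ≈ 26689.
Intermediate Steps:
k(W, C) = -8
x(o(-5), -117/k(9, -13)) + 26679 = (-117/(-8) - 5) + 26679 = (-117*(-1/8) - 5) + 26679 = (117/8 - 5) + 26679 = 77/8 + 26679 = 213509/8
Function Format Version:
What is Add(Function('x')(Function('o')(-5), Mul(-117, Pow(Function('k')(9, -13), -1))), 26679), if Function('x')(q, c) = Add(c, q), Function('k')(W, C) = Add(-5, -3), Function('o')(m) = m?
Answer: Rational(213509, 8) ≈ 26689.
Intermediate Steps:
Function('k')(W, C) = -8
Add(Function('x')(Function('o')(-5), Mul(-117, Pow(Function('k')(9, -13), -1))), 26679) = Add(Add(Mul(-117, Pow(-8, -1)), -5), 26679) = Add(Add(Mul(-117, Rational(-1, 8)), -5), 26679) = Add(Add(Rational(117, 8), -5), 26679) = Add(Rational(77, 8), 26679) = Rational(213509, 8)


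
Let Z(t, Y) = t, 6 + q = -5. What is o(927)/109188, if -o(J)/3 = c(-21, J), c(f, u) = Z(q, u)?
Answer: 11/36396 ≈ 0.00030223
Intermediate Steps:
q = -11 (q = -6 - 5 = -11)
c(f, u) = -11
o(J) = 33 (o(J) = -3*(-11) = 33)
o(927)/109188 = 33/109188 = 33*(1/109188) = 11/36396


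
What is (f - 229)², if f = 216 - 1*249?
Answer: 68644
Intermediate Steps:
f = -33 (f = 216 - 249 = -33)
(f - 229)² = (-33 - 229)² = (-262)² = 68644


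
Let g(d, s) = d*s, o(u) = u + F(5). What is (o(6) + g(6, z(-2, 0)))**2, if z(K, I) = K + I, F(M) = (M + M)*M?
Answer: 1936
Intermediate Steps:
F(M) = 2*M**2 (F(M) = (2*M)*M = 2*M**2)
z(K, I) = I + K
o(u) = 50 + u (o(u) = u + 2*5**2 = u + 2*25 = u + 50 = 50 + u)
(o(6) + g(6, z(-2, 0)))**2 = ((50 + 6) + 6*(0 - 2))**2 = (56 + 6*(-2))**2 = (56 - 12)**2 = 44**2 = 1936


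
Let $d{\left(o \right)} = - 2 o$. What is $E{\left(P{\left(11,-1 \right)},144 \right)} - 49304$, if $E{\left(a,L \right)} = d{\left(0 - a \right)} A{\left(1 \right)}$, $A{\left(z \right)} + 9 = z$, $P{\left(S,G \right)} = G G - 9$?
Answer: $-49176$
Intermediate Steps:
$P{\left(S,G \right)} = -9 + G^{2}$ ($P{\left(S,G \right)} = G^{2} - 9 = -9 + G^{2}$)
$A{\left(z \right)} = -9 + z$
$E{\left(a,L \right)} = - 16 a$ ($E{\left(a,L \right)} = - 2 \left(0 - a\right) \left(-9 + 1\right) = - 2 \left(- a\right) \left(-8\right) = 2 a \left(-8\right) = - 16 a$)
$E{\left(P{\left(11,-1 \right)},144 \right)} - 49304 = - 16 \left(-9 + \left(-1\right)^{2}\right) - 49304 = - 16 \left(-9 + 1\right) - 49304 = \left(-16\right) \left(-8\right) - 49304 = 128 - 49304 = -49176$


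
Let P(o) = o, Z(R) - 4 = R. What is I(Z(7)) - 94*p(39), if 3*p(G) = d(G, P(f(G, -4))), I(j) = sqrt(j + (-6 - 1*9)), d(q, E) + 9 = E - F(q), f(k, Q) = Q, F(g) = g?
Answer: 4888/3 + 2*I ≈ 1629.3 + 2.0*I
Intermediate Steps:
Z(R) = 4 + R
d(q, E) = -9 + E - q (d(q, E) = -9 + (E - q) = -9 + E - q)
I(j) = sqrt(-15 + j) (I(j) = sqrt(j + (-6 - 9)) = sqrt(j - 15) = sqrt(-15 + j))
p(G) = -13/3 - G/3 (p(G) = (-9 - 4 - G)/3 = (-13 - G)/3 = -13/3 - G/3)
I(Z(7)) - 94*p(39) = sqrt(-15 + (4 + 7)) - 94*(-13/3 - 1/3*39) = sqrt(-15 + 11) - 94*(-13/3 - 13) = sqrt(-4) - 94*(-52/3) = 2*I + 4888/3 = 4888/3 + 2*I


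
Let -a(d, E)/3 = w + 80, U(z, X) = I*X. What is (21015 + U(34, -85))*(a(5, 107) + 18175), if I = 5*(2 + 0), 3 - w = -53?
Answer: 358271555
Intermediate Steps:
w = 56 (w = 3 - 1*(-53) = 3 + 53 = 56)
I = 10 (I = 5*2 = 10)
U(z, X) = 10*X
a(d, E) = -408 (a(d, E) = -3*(56 + 80) = -3*136 = -408)
(21015 + U(34, -85))*(a(5, 107) + 18175) = (21015 + 10*(-85))*(-408 + 18175) = (21015 - 850)*17767 = 20165*17767 = 358271555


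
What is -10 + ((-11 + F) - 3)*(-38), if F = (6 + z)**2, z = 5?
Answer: -4076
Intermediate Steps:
F = 121 (F = (6 + 5)**2 = 11**2 = 121)
-10 + ((-11 + F) - 3)*(-38) = -10 + ((-11 + 121) - 3)*(-38) = -10 + (110 - 3)*(-38) = -10 + 107*(-38) = -10 - 4066 = -4076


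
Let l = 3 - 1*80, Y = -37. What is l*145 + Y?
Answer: -11202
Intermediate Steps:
l = -77 (l = 3 - 80 = -77)
l*145 + Y = -77*145 - 37 = -11165 - 37 = -11202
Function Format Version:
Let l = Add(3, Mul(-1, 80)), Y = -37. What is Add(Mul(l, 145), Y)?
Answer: -11202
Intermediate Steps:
l = -77 (l = Add(3, -80) = -77)
Add(Mul(l, 145), Y) = Add(Mul(-77, 145), -37) = Add(-11165, -37) = -11202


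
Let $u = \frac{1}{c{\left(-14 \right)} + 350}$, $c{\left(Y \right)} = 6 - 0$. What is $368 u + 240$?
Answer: $\frac{21452}{89} \approx 241.03$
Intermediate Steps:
$c{\left(Y \right)} = 6$ ($c{\left(Y \right)} = 6 + 0 = 6$)
$u = \frac{1}{356}$ ($u = \frac{1}{6 + 350} = \frac{1}{356} \approx 0.002809$)
$368 u + 240 = 368 \cdot \frac{1}{356} + 240 = \frac{92}{89} + 240 = \frac{21452}{89}$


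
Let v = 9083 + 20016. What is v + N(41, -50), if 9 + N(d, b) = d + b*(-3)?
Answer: 29281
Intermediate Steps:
N(d, b) = -9 + d - 3*b (N(d, b) = -9 + (d + b*(-3)) = -9 + (d - 3*b) = -9 + d - 3*b)
v = 29099
v + N(41, -50) = 29099 + (-9 + 41 - 3*(-50)) = 29099 + (-9 + 41 + 150) = 29099 + 182 = 29281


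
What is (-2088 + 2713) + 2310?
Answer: 2935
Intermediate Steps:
(-2088 + 2713) + 2310 = 625 + 2310 = 2935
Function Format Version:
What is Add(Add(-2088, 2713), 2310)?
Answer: 2935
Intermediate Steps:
Add(Add(-2088, 2713), 2310) = Add(625, 2310) = 2935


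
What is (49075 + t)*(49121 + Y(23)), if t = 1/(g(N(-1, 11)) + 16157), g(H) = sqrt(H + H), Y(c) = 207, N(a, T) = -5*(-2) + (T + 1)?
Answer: 631939050000610496/261048605 - 98656*sqrt(11)/261048605 ≈ 2.4208e+9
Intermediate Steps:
N(a, T) = 11 + T (N(a, T) = 10 + (1 + T) = 11 + T)
g(H) = sqrt(2)*sqrt(H) (g(H) = sqrt(2*H) = sqrt(2)*sqrt(H))
t = 1/(16157 + 2*sqrt(11)) (t = 1/(sqrt(2)*sqrt(11 + 11) + 16157) = 1/(sqrt(2)*sqrt(22) + 16157) = 1/(2*sqrt(11) + 16157) = 1/(16157 + 2*sqrt(11)) ≈ 6.1867e-5)
(49075 + t)*(49121 + Y(23)) = (49075 + (16157/261048605 - 2*sqrt(11)/261048605))*(49121 + 207) = (12810960306532/261048605 - 2*sqrt(11)/261048605)*49328 = 631939050000610496/261048605 - 98656*sqrt(11)/261048605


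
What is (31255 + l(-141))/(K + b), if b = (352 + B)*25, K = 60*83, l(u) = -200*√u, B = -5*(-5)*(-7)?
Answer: 329/99 - 40*I*√141/1881 ≈ 3.3232 - 0.25251*I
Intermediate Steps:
B = -175 (B = 25*(-7) = -175)
K = 4980
b = 4425 (b = (352 - 175)*25 = 177*25 = 4425)
(31255 + l(-141))/(K + b) = (31255 - 200*I*√141)/(4980 + 4425) = (31255 - 200*I*√141)/9405 = (31255 - 200*I*√141)*(1/9405) = 329/99 - 40*I*√141/1881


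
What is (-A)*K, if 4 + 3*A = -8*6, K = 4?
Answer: 208/3 ≈ 69.333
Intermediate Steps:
A = -52/3 (A = -4/3 + (-8*6)/3 = -4/3 + (1/3)*(-48) = -4/3 - 16 = -52/3 ≈ -17.333)
(-A)*K = -1*(-52/3)*4 = (52/3)*4 = 208/3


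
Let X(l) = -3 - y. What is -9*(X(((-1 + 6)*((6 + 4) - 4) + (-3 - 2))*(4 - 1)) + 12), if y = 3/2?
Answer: -135/2 ≈ -67.500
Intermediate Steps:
y = 3/2 (y = 3*(1/2) = 3/2 ≈ 1.5000)
X(l) = -9/2 (X(l) = -3 - 1*3/2 = -3 - 3/2 = -9/2)
-9*(X(((-1 + 6)*((6 + 4) - 4) + (-3 - 2))*(4 - 1)) + 12) = -9*(-9/2 + 12) = -9*15/2 = -135/2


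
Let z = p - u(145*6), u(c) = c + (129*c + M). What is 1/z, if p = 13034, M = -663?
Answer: -1/99403 ≈ -1.0060e-5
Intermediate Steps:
u(c) = -663 + 130*c (u(c) = c + (129*c - 663) = c + (-663 + 129*c) = -663 + 130*c)
z = -99403 (z = 13034 - (-663 + 130*(145*6)) = 13034 - (-663 + 130*870) = 13034 - (-663 + 113100) = 13034 - 1*112437 = 13034 - 112437 = -99403)
1/z = 1/(-99403) = -1/99403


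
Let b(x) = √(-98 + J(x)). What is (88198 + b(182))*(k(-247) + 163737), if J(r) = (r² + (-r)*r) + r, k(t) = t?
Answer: 14419491020 + 326980*√21 ≈ 1.4421e+10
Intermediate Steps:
J(r) = r (J(r) = (r² - r²) + r = 0 + r = r)
b(x) = √(-98 + x)
(88198 + b(182))*(k(-247) + 163737) = (88198 + √(-98 + 182))*(-247 + 163737) = (88198 + √84)*163490 = (88198 + 2*√21)*163490 = 14419491020 + 326980*√21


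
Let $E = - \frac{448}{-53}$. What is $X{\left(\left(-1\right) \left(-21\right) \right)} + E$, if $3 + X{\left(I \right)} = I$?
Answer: $\frac{1402}{53} \approx 26.453$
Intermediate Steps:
$X{\left(I \right)} = -3 + I$
$E = \frac{448}{53}$ ($E = \left(-448\right) \left(- \frac{1}{53}\right) = \frac{448}{53} \approx 8.4528$)
$X{\left(\left(-1\right) \left(-21\right) \right)} + E = \left(-3 - -21\right) + \frac{448}{53} = \left(-3 + 21\right) + \frac{448}{53} = 18 + \frac{448}{53} = \frac{1402}{53}$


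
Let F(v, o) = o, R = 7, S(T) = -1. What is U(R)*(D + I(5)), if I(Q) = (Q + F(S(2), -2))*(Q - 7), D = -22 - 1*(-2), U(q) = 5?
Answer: -130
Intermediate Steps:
D = -20 (D = -22 + 2 = -20)
I(Q) = (-7 + Q)*(-2 + Q) (I(Q) = (Q - 2)*(Q - 7) = (-2 + Q)*(-7 + Q) = (-7 + Q)*(-2 + Q))
U(R)*(D + I(5)) = 5*(-20 + (14 + 5² - 9*5)) = 5*(-20 + (14 + 25 - 45)) = 5*(-20 - 6) = 5*(-26) = -130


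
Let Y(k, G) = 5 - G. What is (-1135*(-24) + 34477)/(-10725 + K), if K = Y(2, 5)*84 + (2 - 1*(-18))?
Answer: -61717/10705 ≈ -5.7653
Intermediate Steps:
K = 20 (K = (5 - 1*5)*84 + (2 - 1*(-18)) = (5 - 5)*84 + (2 + 18) = 0*84 + 20 = 0 + 20 = 20)
(-1135*(-24) + 34477)/(-10725 + K) = (-1135*(-24) + 34477)/(-10725 + 20) = (27240 + 34477)/(-10705) = 61717*(-1/10705) = -61717/10705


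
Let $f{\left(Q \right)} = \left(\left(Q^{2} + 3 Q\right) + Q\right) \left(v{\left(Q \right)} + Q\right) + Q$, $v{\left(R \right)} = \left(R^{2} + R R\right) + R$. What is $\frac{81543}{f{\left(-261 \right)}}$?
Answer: $\frac{27181}{3034563393} \approx 8.9571 \cdot 10^{-6}$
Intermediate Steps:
$v{\left(R \right)} = R + 2 R^{2}$ ($v{\left(R \right)} = \left(R^{2} + R^{2}\right) + R = 2 R^{2} + R = R + 2 R^{2}$)
$f{\left(Q \right)} = Q + \left(Q + Q \left(1 + 2 Q\right)\right) \left(Q^{2} + 4 Q\right)$ ($f{\left(Q \right)} = \left(\left(Q^{2} + 3 Q\right) + Q\right) \left(Q \left(1 + 2 Q\right) + Q\right) + Q = \left(Q^{2} + 4 Q\right) \left(Q + Q \left(1 + 2 Q\right)\right) + Q = \left(Q + Q \left(1 + 2 Q\right)\right) \left(Q^{2} + 4 Q\right) + Q = Q + \left(Q + Q \left(1 + 2 Q\right)\right) \left(Q^{2} + 4 Q\right)$)
$\frac{81543}{f{\left(-261 \right)}} = \frac{81543}{\left(-261\right) \left(1 + 2 \left(-261\right)^{3} + 8 \left(-261\right) + 10 \left(-261\right)^{2}\right)} = \frac{81543}{\left(-261\right) \left(1 + 2 \left(-17779581\right) - 2088 + 10 \cdot 68121\right)} = \frac{81543}{\left(-261\right) \left(1 - 35559162 - 2088 + 681210\right)} = \frac{81543}{\left(-261\right) \left(-34880039\right)} = \frac{81543}{9103690179} = 81543 \cdot \frac{1}{9103690179} = \frac{27181}{3034563393}$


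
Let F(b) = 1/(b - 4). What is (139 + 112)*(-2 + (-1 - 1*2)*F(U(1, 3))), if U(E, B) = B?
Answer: 251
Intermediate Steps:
F(b) = 1/(-4 + b)
(139 + 112)*(-2 + (-1 - 1*2)*F(U(1, 3))) = (139 + 112)*(-2 + (-1 - 1*2)/(-4 + 3)) = 251*(-2 + (-1 - 2)/(-1)) = 251*(-2 - 3*(-1)) = 251*(-2 + 3) = 251*1 = 251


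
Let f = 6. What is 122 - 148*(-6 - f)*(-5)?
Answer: -8758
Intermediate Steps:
122 - 148*(-6 - f)*(-5) = 122 - 148*(-6 - 1*6)*(-5) = 122 - 148*(-6 - 6)*(-5) = 122 - (-1776)*(-5) = 122 - 148*60 = 122 - 8880 = -8758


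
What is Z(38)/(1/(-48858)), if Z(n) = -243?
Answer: 11872494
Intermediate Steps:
Z(38)/(1/(-48858)) = -243/(1/(-48858)) = -243/(-1/48858) = -243*(-48858) = 11872494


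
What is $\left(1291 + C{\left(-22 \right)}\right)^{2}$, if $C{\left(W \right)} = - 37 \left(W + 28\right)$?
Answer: $1142761$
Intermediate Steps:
$C{\left(W \right)} = -1036 - 37 W$ ($C{\left(W \right)} = - 37 \left(28 + W\right) = -1036 - 37 W$)
$\left(1291 + C{\left(-22 \right)}\right)^{2} = \left(1291 - 222\right)^{2} = 1069^{2} = 1142761$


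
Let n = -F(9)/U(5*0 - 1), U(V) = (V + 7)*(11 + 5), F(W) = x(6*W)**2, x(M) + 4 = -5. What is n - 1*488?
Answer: -15643/32 ≈ -488.84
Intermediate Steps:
x(M) = -9 (x(M) = -4 - 5 = -9)
F(W) = 81 (F(W) = (-9)**2 = 81)
U(V) = 112 + 16*V (U(V) = (7 + V)*16 = 112 + 16*V)
n = -27/32 (n = -81/(112 + 16*(5*0 - 1)) = -81/(112 + 16*(0 - 1)) = -81/(112 + 16*(-1)) = -81/(112 - 16) = -81/96 = -1*27/32 = -27/32 ≈ -0.84375)
n - 1*488 = -27/32 - 1*488 = -27/32 - 488 = -15643/32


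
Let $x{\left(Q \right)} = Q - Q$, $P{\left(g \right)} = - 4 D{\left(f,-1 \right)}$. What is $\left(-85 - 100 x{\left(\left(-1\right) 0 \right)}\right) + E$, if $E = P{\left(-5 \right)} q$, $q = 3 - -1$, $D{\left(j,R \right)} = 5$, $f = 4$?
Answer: $-165$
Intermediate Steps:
$P{\left(g \right)} = -20$ ($P{\left(g \right)} = \left(-4\right) 5 = -20$)
$q = 4$ ($q = 3 + 1 = 4$)
$x{\left(Q \right)} = 0$
$E = -80$ ($E = \left(-20\right) 4 = -80$)
$\left(-85 - 100 x{\left(\left(-1\right) 0 \right)}\right) + E = \left(-85 - 0\right) - 80 = \left(-85 + 0\right) - 80 = -85 - 80 = -165$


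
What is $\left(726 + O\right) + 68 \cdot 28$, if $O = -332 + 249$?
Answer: $2547$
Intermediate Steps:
$O = -83$
$\left(726 + O\right) + 68 \cdot 28 = \left(726 - 83\right) + 68 \cdot 28 = 643 + 1904 = 2547$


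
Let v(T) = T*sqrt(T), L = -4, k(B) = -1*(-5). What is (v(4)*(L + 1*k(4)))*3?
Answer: 24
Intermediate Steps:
k(B) = 5
v(T) = T**(3/2)
(v(4)*(L + 1*k(4)))*3 = (4**(3/2)*(-4 + 1*5))*3 = (8*(-4 + 5))*3 = (8*1)*3 = 8*3 = 24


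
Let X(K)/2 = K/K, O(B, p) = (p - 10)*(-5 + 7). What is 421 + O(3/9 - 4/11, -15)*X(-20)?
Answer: 321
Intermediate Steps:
O(B, p) = -20 + 2*p (O(B, p) = (-10 + p)*2 = -20 + 2*p)
X(K) = 2 (X(K) = 2*(K/K) = 2*1 = 2)
421 + O(3/9 - 4/11, -15)*X(-20) = 421 + (-20 + 2*(-15))*2 = 421 + (-20 - 30)*2 = 421 - 50*2 = 421 - 100 = 321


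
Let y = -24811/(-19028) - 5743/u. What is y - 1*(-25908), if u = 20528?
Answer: 2530060150569/97651696 ≈ 25909.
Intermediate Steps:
y = 100010601/97651696 (y = -24811/(-19028) - 5743/20528 = -24811*(-1/19028) - 5743*1/20528 = 24811/19028 - 5743/20528 = 100010601/97651696 ≈ 1.0242)
y - 1*(-25908) = 100010601/97651696 - 1*(-25908) = 100010601/97651696 + 25908 = 2530060150569/97651696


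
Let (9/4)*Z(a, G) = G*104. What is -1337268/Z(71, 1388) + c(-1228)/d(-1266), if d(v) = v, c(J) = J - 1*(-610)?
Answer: -619999727/30458272 ≈ -20.356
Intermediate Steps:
c(J) = 610 + J (c(J) = J + 610 = 610 + J)
Z(a, G) = 416*G/9 (Z(a, G) = 4*(G*104)/9 = 4*(104*G)/9 = 416*G/9)
-1337268/Z(71, 1388) + c(-1228)/d(-1266) = -1337268/((416/9)*1388) + (610 - 1228)/(-1266) = -1337268/577408/9 - 618*(-1/1266) = -1337268*9/577408 + 103/211 = -3008853/144352 + 103/211 = -619999727/30458272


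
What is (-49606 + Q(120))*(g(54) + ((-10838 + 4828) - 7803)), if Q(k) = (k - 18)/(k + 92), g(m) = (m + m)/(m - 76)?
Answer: 799228345445/1166 ≈ 6.8544e+8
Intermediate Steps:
g(m) = 2*m/(-76 + m) (g(m) = (2*m)/(-76 + m) = 2*m/(-76 + m))
Q(k) = (-18 + k)/(92 + k)
(-49606 + Q(120))*(g(54) + ((-10838 + 4828) - 7803)) = (-49606 + (-18 + 120)/(92 + 120))*(2*54/(-76 + 54) + ((-10838 + 4828) - 7803)) = (-49606 + 102/212)*(2*54/(-22) + (-6010 - 7803)) = (-49606 + (1/212)*102)*(2*54*(-1/22) - 13813) = (-49606 + 51/106)*(-54/11 - 13813) = -5258185/106*(-151997/11) = 799228345445/1166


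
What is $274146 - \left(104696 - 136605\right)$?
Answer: $306055$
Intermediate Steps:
$274146 - \left(104696 - 136605\right) = 274146 - -31909 = 274146 + 31909 = 306055$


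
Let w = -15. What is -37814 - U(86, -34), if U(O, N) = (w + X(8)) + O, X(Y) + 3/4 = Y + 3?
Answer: -151581/4 ≈ -37895.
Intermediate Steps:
X(Y) = 9/4 + Y (X(Y) = -¾ + (Y + 3) = -¾ + (3 + Y) = 9/4 + Y)
U(O, N) = -19/4 + O (U(O, N) = (-15 + (9/4 + 8)) + O = (-15 + 41/4) + O = -19/4 + O)
-37814 - U(86, -34) = -37814 - (-19/4 + 86) = -37814 - 1*325/4 = -37814 - 325/4 = -151581/4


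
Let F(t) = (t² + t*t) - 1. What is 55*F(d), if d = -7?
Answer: 5335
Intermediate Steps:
F(t) = -1 + 2*t² (F(t) = (t² + t²) - 1 = 2*t² - 1 = -1 + 2*t²)
55*F(d) = 55*(-1 + 2*(-7)²) = 55*(-1 + 2*49) = 55*(-1 + 98) = 55*97 = 5335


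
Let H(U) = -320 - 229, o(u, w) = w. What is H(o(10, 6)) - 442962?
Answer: -443511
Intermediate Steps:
H(U) = -549
H(o(10, 6)) - 442962 = -549 - 442962 = -443511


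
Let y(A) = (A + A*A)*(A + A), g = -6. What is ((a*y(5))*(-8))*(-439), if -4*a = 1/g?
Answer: 43900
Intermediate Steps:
y(A) = 2*A*(A + A²) (y(A) = (A + A²)*(2*A) = 2*A*(A + A²))
a = 1/24 (a = -¼/(-6) = -¼*(-⅙) = 1/24 ≈ 0.041667)
((a*y(5))*(-8))*(-439) = (((2*5²*(1 + 5))/24)*(-8))*(-439) = (((2*25*6)/24)*(-8))*(-439) = (((1/24)*300)*(-8))*(-439) = ((25/2)*(-8))*(-439) = -100*(-439) = 43900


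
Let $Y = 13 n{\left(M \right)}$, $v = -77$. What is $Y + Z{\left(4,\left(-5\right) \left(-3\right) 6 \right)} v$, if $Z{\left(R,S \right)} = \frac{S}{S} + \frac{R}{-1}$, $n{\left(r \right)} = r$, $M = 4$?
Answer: $283$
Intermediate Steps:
$Z{\left(R,S \right)} = 1 - R$ ($Z{\left(R,S \right)} = 1 + R \left(-1\right) = 1 - R$)
$Y = 52$ ($Y = 13 \cdot 4 = 52$)
$Y + Z{\left(4,\left(-5\right) \left(-3\right) 6 \right)} v = 52 + \left(1 - 4\right) \left(-77\right) = 52 - -231 = 52 + 231 = 283$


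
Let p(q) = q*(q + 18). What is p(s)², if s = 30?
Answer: 2073600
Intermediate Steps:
p(q) = q*(18 + q)
p(s)² = (30*(18 + 30))² = (30*48)² = 1440² = 2073600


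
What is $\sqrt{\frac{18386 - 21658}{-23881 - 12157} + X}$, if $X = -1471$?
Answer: $\frac{i \sqrt{477581215947}}{18019} \approx 38.352 i$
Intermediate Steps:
$\sqrt{\frac{18386 - 21658}{-23881 - 12157} + X} = \sqrt{\frac{18386 - 21658}{-23881 - 12157} - 1471} = \sqrt{- \frac{3272}{-36038} - 1471} = \sqrt{\left(-3272\right) \left(- \frac{1}{36038}\right) - 1471} = \sqrt{\frac{1636}{18019} - 1471} = \sqrt{- \frac{26504313}{18019}} = \frac{i \sqrt{477581215947}}{18019}$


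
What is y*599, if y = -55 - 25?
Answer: -47920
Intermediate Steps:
y = -80
y*599 = -80*599 = -47920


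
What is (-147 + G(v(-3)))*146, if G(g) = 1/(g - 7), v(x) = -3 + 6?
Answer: -42997/2 ≈ -21499.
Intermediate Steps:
v(x) = 3
G(g) = 1/(-7 + g)
(-147 + G(v(-3)))*146 = (-147 + 1/(-7 + 3))*146 = (-147 + 1/(-4))*146 = (-147 - ¼)*146 = -589/4*146 = -42997/2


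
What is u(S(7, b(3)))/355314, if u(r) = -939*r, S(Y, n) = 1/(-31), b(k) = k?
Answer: 313/3671578 ≈ 8.5249e-5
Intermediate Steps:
S(Y, n) = -1/31
u(S(7, b(3)))/355314 = -939*(-1/31)/355314 = (939/31)*(1/355314) = 313/3671578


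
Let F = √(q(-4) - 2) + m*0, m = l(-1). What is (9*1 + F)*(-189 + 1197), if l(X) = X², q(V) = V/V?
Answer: 9072 + 1008*I ≈ 9072.0 + 1008.0*I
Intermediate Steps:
q(V) = 1
m = 1 (m = (-1)² = 1)
F = I (F = √(1 - 2) + 1*0 = √(-1) + 0 = I + 0 = I ≈ 1.0*I)
(9*1 + F)*(-189 + 1197) = (9*1 + I)*(-189 + 1197) = (9 + I)*1008 = 9072 + 1008*I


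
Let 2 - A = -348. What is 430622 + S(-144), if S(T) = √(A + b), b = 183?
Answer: 430622 + √533 ≈ 4.3065e+5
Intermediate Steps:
A = 350 (A = 2 - 1*(-348) = 2 + 348 = 350)
S(T) = √533 (S(T) = √(350 + 183) = √533)
430622 + S(-144) = 430622 + √533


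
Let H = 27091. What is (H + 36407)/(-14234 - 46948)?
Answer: -10583/10197 ≈ -1.0379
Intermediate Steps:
(H + 36407)/(-14234 - 46948) = (27091 + 36407)/(-14234 - 46948) = 63498/(-61182) = 63498*(-1/61182) = -10583/10197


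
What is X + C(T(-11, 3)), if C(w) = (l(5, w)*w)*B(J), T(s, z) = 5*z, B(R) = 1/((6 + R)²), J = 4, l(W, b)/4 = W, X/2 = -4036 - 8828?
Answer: -25725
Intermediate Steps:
X = -25728 (X = 2*(-4036 - 8828) = 2*(-12864) = -25728)
l(W, b) = 4*W
B(R) = (6 + R)⁻²
C(w) = w/5 (C(w) = ((4*5)*w)/(6 + 4)² = (20*w)/10² = (20*w)*(1/100) = w/5)
X + C(T(-11, 3)) = -25728 + (5*3)/5 = -25728 + (⅕)*15 = -25728 + 3 = -25725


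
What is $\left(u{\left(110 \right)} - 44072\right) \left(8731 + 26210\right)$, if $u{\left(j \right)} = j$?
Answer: $-1536076242$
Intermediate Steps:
$\left(u{\left(110 \right)} - 44072\right) \left(8731 + 26210\right) = \left(110 - 44072\right) \left(8731 + 26210\right) = \left(-43962\right) 34941 = -1536076242$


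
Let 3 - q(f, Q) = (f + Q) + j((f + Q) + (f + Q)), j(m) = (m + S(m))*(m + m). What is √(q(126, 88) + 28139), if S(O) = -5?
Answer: 4*I*√20885 ≈ 578.07*I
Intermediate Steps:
j(m) = 2*m*(-5 + m) (j(m) = (m - 5)*(m + m) = (-5 + m)*(2*m) = 2*m*(-5 + m))
q(f, Q) = 3 - Q - f - 2*(2*Q + 2*f)*(-5 + 2*Q + 2*f) (q(f, Q) = 3 - ((f + Q) + 2*((f + Q) + (f + Q))*(-5 + ((f + Q) + (f + Q)))) = 3 - ((Q + f) + 2*((Q + f) + (Q + f))*(-5 + ((Q + f) + (Q + f)))) = 3 - ((Q + f) + 2*(2*Q + 2*f)*(-5 + (2*Q + 2*f))) = 3 - ((Q + f) + 2*(2*Q + 2*f)*(-5 + 2*Q + 2*f)) = 3 - (Q + f + 2*(2*Q + 2*f)*(-5 + 2*Q + 2*f)) = 3 + (-Q - f - 2*(2*Q + 2*f)*(-5 + 2*Q + 2*f)) = 3 - Q - f - 2*(2*Q + 2*f)*(-5 + 2*Q + 2*f))
√(q(126, 88) + 28139) = √((3 - 1*88 - 1*126 - 4*(88 + 126)*(-5 + 2*88 + 2*126)) + 28139) = √((3 - 88 - 126 - 4*214*(-5 + 176 + 252)) + 28139) = √((3 - 88 - 126 - 4*214*423) + 28139) = √((3 - 88 - 126 - 362088) + 28139) = √(-362299 + 28139) = √(-334160) = 4*I*√20885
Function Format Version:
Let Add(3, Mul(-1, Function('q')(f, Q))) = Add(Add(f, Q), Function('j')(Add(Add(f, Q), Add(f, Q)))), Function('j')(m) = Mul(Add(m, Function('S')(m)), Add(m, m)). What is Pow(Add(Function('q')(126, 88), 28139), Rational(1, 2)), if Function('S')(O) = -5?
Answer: Mul(4, I, Pow(20885, Rational(1, 2))) ≈ Mul(578.07, I)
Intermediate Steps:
Function('j')(m) = Mul(2, m, Add(-5, m)) (Function('j')(m) = Mul(Add(m, -5), Add(m, m)) = Mul(Add(-5, m), Mul(2, m)) = Mul(2, m, Add(-5, m)))
Function('q')(f, Q) = Add(3, Mul(-1, Q), Mul(-1, f), Mul(-2, Add(Mul(2, Q), Mul(2, f)), Add(-5, Mul(2, Q), Mul(2, f)))) (Function('q')(f, Q) = Add(3, Mul(-1, Add(Add(f, Q), Mul(2, Add(Add(f, Q), Add(f, Q)), Add(-5, Add(Add(f, Q), Add(f, Q))))))) = Add(3, Mul(-1, Add(Add(Q, f), Mul(2, Add(Add(Q, f), Add(Q, f)), Add(-5, Add(Add(Q, f), Add(Q, f))))))) = Add(3, Mul(-1, Add(Add(Q, f), Mul(2, Add(Mul(2, Q), Mul(2, f)), Add(-5, Add(Mul(2, Q), Mul(2, f))))))) = Add(3, Mul(-1, Add(Add(Q, f), Mul(2, Add(Mul(2, Q), Mul(2, f)), Add(-5, Mul(2, Q), Mul(2, f)))))) = Add(3, Mul(-1, Add(Q, f, Mul(2, Add(Mul(2, Q), Mul(2, f)), Add(-5, Mul(2, Q), Mul(2, f)))))) = Add(3, Add(Mul(-1, Q), Mul(-1, f), Mul(-2, Add(Mul(2, Q), Mul(2, f)), Add(-5, Mul(2, Q), Mul(2, f))))) = Add(3, Mul(-1, Q), Mul(-1, f), Mul(-2, Add(Mul(2, Q), Mul(2, f)), Add(-5, Mul(2, Q), Mul(2, f)))))
Pow(Add(Function('q')(126, 88), 28139), Rational(1, 2)) = Pow(Add(Add(3, Mul(-1, 88), Mul(-1, 126), Mul(-4, Add(88, 126), Add(-5, Mul(2, 88), Mul(2, 126)))), 28139), Rational(1, 2)) = Pow(Add(Add(3, -88, -126, Mul(-4, 214, Add(-5, 176, 252))), 28139), Rational(1, 2)) = Pow(Add(Add(3, -88, -126, Mul(-4, 214, 423)), 28139), Rational(1, 2)) = Pow(Add(Add(3, -88, -126, -362088), 28139), Rational(1, 2)) = Pow(Add(-362299, 28139), Rational(1, 2)) = Pow(-334160, Rational(1, 2)) = Mul(4, I, Pow(20885, Rational(1, 2)))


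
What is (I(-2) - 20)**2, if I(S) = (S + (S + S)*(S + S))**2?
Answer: 30976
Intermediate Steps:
I(S) = (S + 4*S**2)**2 (I(S) = (S + (2*S)*(2*S))**2 = (S + 4*S**2)**2)
(I(-2) - 20)**2 = ((-2)**2*(1 + 4*(-2))**2 - 20)**2 = (4*(1 - 8)**2 - 20)**2 = (4*(-7)**2 - 20)**2 = (4*49 - 20)**2 = (196 - 20)**2 = 176**2 = 30976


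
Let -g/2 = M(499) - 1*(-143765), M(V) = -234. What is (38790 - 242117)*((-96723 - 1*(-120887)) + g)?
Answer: 53454261646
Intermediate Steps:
g = -287062 (g = -2*(-234 - 1*(-143765)) = -2*(-234 + 143765) = -2*143531 = -287062)
(38790 - 242117)*((-96723 - 1*(-120887)) + g) = (38790 - 242117)*((-96723 - 1*(-120887)) - 287062) = -203327*((-96723 + 120887) - 287062) = -203327*(24164 - 287062) = -203327*(-262898) = 53454261646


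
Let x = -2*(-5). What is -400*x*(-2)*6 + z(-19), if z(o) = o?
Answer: 47981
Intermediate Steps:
x = 10
-400*x*(-2)*6 + z(-19) = -400*10*(-2)*6 - 19 = -(-8000)*6 - 19 = -400*(-120) - 19 = 48000 - 19 = 47981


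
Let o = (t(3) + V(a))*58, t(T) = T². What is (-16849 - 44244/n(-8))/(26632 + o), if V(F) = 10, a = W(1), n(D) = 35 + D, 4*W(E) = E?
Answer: -55463/83202 ≈ -0.66661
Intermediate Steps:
W(E) = E/4
a = ¼ (a = (¼)*1 = ¼ ≈ 0.25000)
o = 1102 (o = (3² + 10)*58 = (9 + 10)*58 = 19*58 = 1102)
(-16849 - 44244/n(-8))/(26632 + o) = (-16849 - 44244/(35 - 8))/(26632 + 1102) = (-16849 - 44244/27)/27734 = (-16849 - 44244*1/27)*(1/27734) = (-16849 - 4916/3)*(1/27734) = -55463/3*1/27734 = -55463/83202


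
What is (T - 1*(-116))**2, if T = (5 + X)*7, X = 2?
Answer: 27225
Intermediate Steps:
T = 49 (T = (5 + 2)*7 = 7*7 = 49)
(T - 1*(-116))**2 = (49 - 1*(-116))**2 = (49 + 116)**2 = 165**2 = 27225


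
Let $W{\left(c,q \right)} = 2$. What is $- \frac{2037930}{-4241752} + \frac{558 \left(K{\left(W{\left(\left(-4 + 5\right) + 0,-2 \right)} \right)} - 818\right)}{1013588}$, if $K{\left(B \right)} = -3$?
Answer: $\frac{15299806263}{537423615772} \approx 0.028469$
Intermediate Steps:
$- \frac{2037930}{-4241752} + \frac{558 \left(K{\left(W{\left(\left(-4 + 5\right) + 0,-2 \right)} \right)} - 818\right)}{1013588} = - \frac{2037930}{-4241752} + \frac{558 \left(-3 - 818\right)}{1013588} = \left(-2037930\right) \left(- \frac{1}{4241752}\right) + 558 \left(-821\right) \frac{1}{1013588} = \frac{1018965}{2120876} - \frac{229059}{506794} = \frac{15299806263}{537423615772}$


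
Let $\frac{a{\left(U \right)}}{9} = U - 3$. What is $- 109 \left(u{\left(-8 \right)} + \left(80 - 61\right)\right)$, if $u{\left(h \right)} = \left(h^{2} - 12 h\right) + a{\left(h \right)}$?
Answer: $-8720$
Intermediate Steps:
$a{\left(U \right)} = -27 + 9 U$ ($a{\left(U \right)} = 9 \left(U - 3\right) = 9 \left(-3 + U\right) = -27 + 9 U$)
$u{\left(h \right)} = -27 + h^{2} - 3 h$ ($u{\left(h \right)} = \left(h^{2} - 12 h\right) + \left(-27 + 9 h\right) = -27 + h^{2} - 3 h$)
$- 109 \left(u{\left(-8 \right)} + \left(80 - 61\right)\right) = - 109 \left(\left(-27 + \left(-8\right)^{2} - -24\right) + \left(80 - 61\right)\right) = - 109 \left(\left(-27 + 64 + 24\right) + 19\right) = - 109 \left(61 + 19\right) = \left(-109\right) 80 = -8720$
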